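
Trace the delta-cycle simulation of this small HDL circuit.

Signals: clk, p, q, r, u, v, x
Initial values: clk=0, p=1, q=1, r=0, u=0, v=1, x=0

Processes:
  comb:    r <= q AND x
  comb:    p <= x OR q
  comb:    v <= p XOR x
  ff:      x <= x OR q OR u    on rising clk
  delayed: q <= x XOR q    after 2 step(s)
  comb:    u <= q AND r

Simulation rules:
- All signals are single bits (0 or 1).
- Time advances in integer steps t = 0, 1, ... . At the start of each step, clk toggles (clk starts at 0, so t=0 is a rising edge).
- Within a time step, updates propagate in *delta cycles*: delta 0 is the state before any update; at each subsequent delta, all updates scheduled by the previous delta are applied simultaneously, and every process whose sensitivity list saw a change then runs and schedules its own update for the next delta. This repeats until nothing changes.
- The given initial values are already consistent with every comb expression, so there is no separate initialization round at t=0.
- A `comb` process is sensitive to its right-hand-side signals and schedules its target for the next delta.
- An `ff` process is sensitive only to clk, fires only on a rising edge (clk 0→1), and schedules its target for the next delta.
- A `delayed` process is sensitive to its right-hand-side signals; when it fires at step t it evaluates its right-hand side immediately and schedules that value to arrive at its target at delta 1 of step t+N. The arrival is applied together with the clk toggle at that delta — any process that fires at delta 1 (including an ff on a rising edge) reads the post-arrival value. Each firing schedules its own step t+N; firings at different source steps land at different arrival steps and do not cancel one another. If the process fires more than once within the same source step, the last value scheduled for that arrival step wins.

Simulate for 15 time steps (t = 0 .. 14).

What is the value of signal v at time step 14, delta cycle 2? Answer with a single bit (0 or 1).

t0.Δ0 p=1 clk=0 x=0 q=1 r=0 u=0 v=1
t0.Δ1 p=1 clk=1 x=0 q=1 r=0 u=0 v=1
t0.Δ2 p=1 clk=1 x=1 q=1 r=0 u=0 v=1
t0.Δ3 p=1 clk=1 x=1 q=1 r=1 u=0 v=0
t0.Δ4 p=1 clk=1 x=1 q=1 r=1 u=1 v=0
t1.Δ0 p=1 clk=1 x=1 q=1 r=1 u=1 v=0
t1.Δ1 p=1 clk=0 x=1 q=1 r=1 u=1 v=0
t2.Δ0 p=1 clk=0 x=1 q=1 r=1 u=1 v=0
t2.Δ1 p=1 clk=1 x=1 q=0 r=1 u=1 v=0
t2.Δ2 p=1 clk=1 x=1 q=0 r=0 u=0 v=0
t3.Δ0 p=1 clk=1 x=1 q=0 r=0 u=0 v=0
t3.Δ1 p=1 clk=0 x=1 q=0 r=0 u=0 v=0
t4.Δ0 p=1 clk=0 x=1 q=0 r=0 u=0 v=0
t4.Δ1 p=1 clk=1 x=1 q=1 r=0 u=0 v=0
t4.Δ2 p=1 clk=1 x=1 q=1 r=1 u=0 v=0
t4.Δ3 p=1 clk=1 x=1 q=1 r=1 u=1 v=0
t5.Δ0 p=1 clk=1 x=1 q=1 r=1 u=1 v=0
t5.Δ1 p=1 clk=0 x=1 q=1 r=1 u=1 v=0
t6.Δ0 p=1 clk=0 x=1 q=1 r=1 u=1 v=0
t6.Δ1 p=1 clk=1 x=1 q=0 r=1 u=1 v=0
t6.Δ2 p=1 clk=1 x=1 q=0 r=0 u=0 v=0
t7.Δ0 p=1 clk=1 x=1 q=0 r=0 u=0 v=0
t7.Δ1 p=1 clk=0 x=1 q=0 r=0 u=0 v=0
t8.Δ0 p=1 clk=0 x=1 q=0 r=0 u=0 v=0
t8.Δ1 p=1 clk=1 x=1 q=1 r=0 u=0 v=0
t8.Δ2 p=1 clk=1 x=1 q=1 r=1 u=0 v=0
t8.Δ3 p=1 clk=1 x=1 q=1 r=1 u=1 v=0
t9.Δ0 p=1 clk=1 x=1 q=1 r=1 u=1 v=0
t9.Δ1 p=1 clk=0 x=1 q=1 r=1 u=1 v=0
t10.Δ0 p=1 clk=0 x=1 q=1 r=1 u=1 v=0
t10.Δ1 p=1 clk=1 x=1 q=0 r=1 u=1 v=0
t10.Δ2 p=1 clk=1 x=1 q=0 r=0 u=0 v=0
t11.Δ0 p=1 clk=1 x=1 q=0 r=0 u=0 v=0
t11.Δ1 p=1 clk=0 x=1 q=0 r=0 u=0 v=0
t12.Δ0 p=1 clk=0 x=1 q=0 r=0 u=0 v=0
t12.Δ1 p=1 clk=1 x=1 q=1 r=0 u=0 v=0
t12.Δ2 p=1 clk=1 x=1 q=1 r=1 u=0 v=0
t12.Δ3 p=1 clk=1 x=1 q=1 r=1 u=1 v=0
t13.Δ0 p=1 clk=1 x=1 q=1 r=1 u=1 v=0
t13.Δ1 p=1 clk=0 x=1 q=1 r=1 u=1 v=0
t14.Δ0 p=1 clk=0 x=1 q=1 r=1 u=1 v=0
t14.Δ1 p=1 clk=1 x=1 q=0 r=1 u=1 v=0
t14.Δ2 p=1 clk=1 x=1 q=0 r=0 u=0 v=0

0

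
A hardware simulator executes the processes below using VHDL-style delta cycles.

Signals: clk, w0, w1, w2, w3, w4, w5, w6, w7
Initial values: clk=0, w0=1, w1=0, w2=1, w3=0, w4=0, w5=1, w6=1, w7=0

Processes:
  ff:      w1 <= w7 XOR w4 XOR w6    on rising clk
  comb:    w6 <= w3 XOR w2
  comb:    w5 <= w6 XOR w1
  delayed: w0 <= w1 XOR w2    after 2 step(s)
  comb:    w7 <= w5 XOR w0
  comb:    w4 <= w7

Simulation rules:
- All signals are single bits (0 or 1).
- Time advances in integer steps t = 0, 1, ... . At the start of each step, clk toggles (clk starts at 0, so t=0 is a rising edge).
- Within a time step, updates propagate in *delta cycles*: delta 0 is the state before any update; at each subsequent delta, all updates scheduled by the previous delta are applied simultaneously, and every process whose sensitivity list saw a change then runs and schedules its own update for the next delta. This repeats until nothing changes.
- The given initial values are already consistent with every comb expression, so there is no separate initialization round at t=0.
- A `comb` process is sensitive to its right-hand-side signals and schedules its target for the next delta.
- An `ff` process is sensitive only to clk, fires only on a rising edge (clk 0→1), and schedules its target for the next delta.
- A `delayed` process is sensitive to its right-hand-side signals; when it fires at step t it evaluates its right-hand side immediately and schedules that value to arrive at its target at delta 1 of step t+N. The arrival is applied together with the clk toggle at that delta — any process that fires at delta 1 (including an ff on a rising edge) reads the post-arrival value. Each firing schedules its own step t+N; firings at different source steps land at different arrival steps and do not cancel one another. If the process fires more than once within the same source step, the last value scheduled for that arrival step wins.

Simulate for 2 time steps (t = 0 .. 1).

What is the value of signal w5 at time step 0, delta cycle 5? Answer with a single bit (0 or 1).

0

t=0 Δ0: w0=1 w6=1 w5=1 w2=1 w7=0 w1=0 clk=0 w4=0 w3=0
  Δ1: clk:0→1
  Δ2: w1:0→1
  Δ3: w5:1→0
  Δ4: w7:0→1
  Δ5: w4:0→1
  (5Δ to stable)
t=1 Δ0: w0=1 w6=1 w5=0 w2=1 w7=1 w1=1 clk=1 w4=1 w3=0
  Δ1: clk:1→0
  (1Δ to stable)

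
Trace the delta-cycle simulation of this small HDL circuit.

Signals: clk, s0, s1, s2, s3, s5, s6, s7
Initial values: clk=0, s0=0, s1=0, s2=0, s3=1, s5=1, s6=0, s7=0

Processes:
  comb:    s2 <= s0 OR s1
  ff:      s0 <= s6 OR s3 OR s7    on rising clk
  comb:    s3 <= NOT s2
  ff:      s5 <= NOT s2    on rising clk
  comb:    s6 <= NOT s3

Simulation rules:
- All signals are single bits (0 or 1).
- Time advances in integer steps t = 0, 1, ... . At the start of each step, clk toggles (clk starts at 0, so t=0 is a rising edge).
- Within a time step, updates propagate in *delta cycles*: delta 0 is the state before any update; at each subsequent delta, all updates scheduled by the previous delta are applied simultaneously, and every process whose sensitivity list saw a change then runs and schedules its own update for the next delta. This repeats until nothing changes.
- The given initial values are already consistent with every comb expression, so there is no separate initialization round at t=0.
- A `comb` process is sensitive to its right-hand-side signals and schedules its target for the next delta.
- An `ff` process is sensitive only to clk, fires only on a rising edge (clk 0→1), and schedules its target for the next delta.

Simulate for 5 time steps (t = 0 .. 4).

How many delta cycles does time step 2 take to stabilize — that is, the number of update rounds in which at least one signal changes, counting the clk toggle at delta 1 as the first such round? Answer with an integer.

t0.Δ0 s0=0 s6=0 clk=0 s2=0 s7=0 s3=1 s5=1 s1=0
t0.Δ1 s0=0 s6=0 clk=1 s2=0 s7=0 s3=1 s5=1 s1=0
t0.Δ2 s0=1 s6=0 clk=1 s2=0 s7=0 s3=1 s5=1 s1=0
t0.Δ3 s0=1 s6=0 clk=1 s2=1 s7=0 s3=1 s5=1 s1=0
t0.Δ4 s0=1 s6=0 clk=1 s2=1 s7=0 s3=0 s5=1 s1=0
t0.Δ5 s0=1 s6=1 clk=1 s2=1 s7=0 s3=0 s5=1 s1=0
t1.Δ0 s0=1 s6=1 clk=1 s2=1 s7=0 s3=0 s5=1 s1=0
t1.Δ1 s0=1 s6=1 clk=0 s2=1 s7=0 s3=0 s5=1 s1=0
t2.Δ0 s0=1 s6=1 clk=0 s2=1 s7=0 s3=0 s5=1 s1=0
t2.Δ1 s0=1 s6=1 clk=1 s2=1 s7=0 s3=0 s5=1 s1=0
t2.Δ2 s0=1 s6=1 clk=1 s2=1 s7=0 s3=0 s5=0 s1=0
t3.Δ0 s0=1 s6=1 clk=1 s2=1 s7=0 s3=0 s5=0 s1=0
t3.Δ1 s0=1 s6=1 clk=0 s2=1 s7=0 s3=0 s5=0 s1=0
t4.Δ0 s0=1 s6=1 clk=0 s2=1 s7=0 s3=0 s5=0 s1=0
t4.Δ1 s0=1 s6=1 clk=1 s2=1 s7=0 s3=0 s5=0 s1=0

2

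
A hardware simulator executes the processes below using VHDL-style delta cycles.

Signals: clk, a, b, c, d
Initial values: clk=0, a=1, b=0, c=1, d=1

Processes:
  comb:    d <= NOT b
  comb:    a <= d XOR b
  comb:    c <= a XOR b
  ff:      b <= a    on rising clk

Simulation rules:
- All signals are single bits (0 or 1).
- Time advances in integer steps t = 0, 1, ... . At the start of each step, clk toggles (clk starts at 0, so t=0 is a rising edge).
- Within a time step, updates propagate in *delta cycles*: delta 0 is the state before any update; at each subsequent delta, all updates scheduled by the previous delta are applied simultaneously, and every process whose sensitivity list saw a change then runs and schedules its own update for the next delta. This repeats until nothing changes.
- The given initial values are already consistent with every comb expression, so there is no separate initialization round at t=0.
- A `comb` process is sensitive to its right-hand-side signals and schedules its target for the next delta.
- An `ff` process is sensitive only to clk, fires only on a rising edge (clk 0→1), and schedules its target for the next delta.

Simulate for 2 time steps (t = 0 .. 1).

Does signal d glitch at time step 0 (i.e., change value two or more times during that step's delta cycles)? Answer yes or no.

t=0 Δ0: clk=0 a=1 c=1 d=1 b=0
  Δ1: clk:0→1
  Δ2: b:0→1
  Δ3: a:1→0, c:1→0, d:1→0
  Δ4: a:0→1, c:0→1
  Δ5: c:1→0
  (5Δ to stable)
t=1 Δ0: clk=1 a=1 c=0 d=0 b=1
  Δ1: clk:1→0
  (1Δ to stable)

no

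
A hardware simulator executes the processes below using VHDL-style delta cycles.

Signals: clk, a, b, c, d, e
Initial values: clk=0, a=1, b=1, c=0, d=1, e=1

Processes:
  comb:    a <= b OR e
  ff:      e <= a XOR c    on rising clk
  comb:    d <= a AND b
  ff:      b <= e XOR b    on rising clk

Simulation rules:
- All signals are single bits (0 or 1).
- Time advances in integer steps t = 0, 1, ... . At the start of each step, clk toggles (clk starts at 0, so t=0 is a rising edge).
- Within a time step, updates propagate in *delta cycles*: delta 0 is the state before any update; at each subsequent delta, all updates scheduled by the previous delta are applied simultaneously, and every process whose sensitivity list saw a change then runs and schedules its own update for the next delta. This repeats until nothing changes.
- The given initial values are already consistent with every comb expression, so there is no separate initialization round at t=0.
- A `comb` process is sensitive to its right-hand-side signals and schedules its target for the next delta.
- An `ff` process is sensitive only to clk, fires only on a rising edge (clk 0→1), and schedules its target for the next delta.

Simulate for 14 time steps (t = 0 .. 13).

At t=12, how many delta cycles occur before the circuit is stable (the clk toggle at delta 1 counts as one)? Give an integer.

3

t0.Δ0 e=1 clk=0 a=1 b=1 d=1 c=0
t0.Δ1 e=1 clk=1 a=1 b=1 d=1 c=0
t0.Δ2 e=1 clk=1 a=1 b=0 d=1 c=0
t0.Δ3 e=1 clk=1 a=1 b=0 d=0 c=0
t1.Δ0 e=1 clk=1 a=1 b=0 d=0 c=0
t1.Δ1 e=1 clk=0 a=1 b=0 d=0 c=0
t2.Δ0 e=1 clk=0 a=1 b=0 d=0 c=0
t2.Δ1 e=1 clk=1 a=1 b=0 d=0 c=0
t2.Δ2 e=1 clk=1 a=1 b=1 d=0 c=0
t2.Δ3 e=1 clk=1 a=1 b=1 d=1 c=0
t3.Δ0 e=1 clk=1 a=1 b=1 d=1 c=0
t3.Δ1 e=1 clk=0 a=1 b=1 d=1 c=0
t4.Δ0 e=1 clk=0 a=1 b=1 d=1 c=0
t4.Δ1 e=1 clk=1 a=1 b=1 d=1 c=0
t4.Δ2 e=1 clk=1 a=1 b=0 d=1 c=0
t4.Δ3 e=1 clk=1 a=1 b=0 d=0 c=0
t5.Δ0 e=1 clk=1 a=1 b=0 d=0 c=0
t5.Δ1 e=1 clk=0 a=1 b=0 d=0 c=0
t6.Δ0 e=1 clk=0 a=1 b=0 d=0 c=0
t6.Δ1 e=1 clk=1 a=1 b=0 d=0 c=0
t6.Δ2 e=1 clk=1 a=1 b=1 d=0 c=0
t6.Δ3 e=1 clk=1 a=1 b=1 d=1 c=0
t7.Δ0 e=1 clk=1 a=1 b=1 d=1 c=0
t7.Δ1 e=1 clk=0 a=1 b=1 d=1 c=0
t8.Δ0 e=1 clk=0 a=1 b=1 d=1 c=0
t8.Δ1 e=1 clk=1 a=1 b=1 d=1 c=0
t8.Δ2 e=1 clk=1 a=1 b=0 d=1 c=0
t8.Δ3 e=1 clk=1 a=1 b=0 d=0 c=0
t9.Δ0 e=1 clk=1 a=1 b=0 d=0 c=0
t9.Δ1 e=1 clk=0 a=1 b=0 d=0 c=0
t10.Δ0 e=1 clk=0 a=1 b=0 d=0 c=0
t10.Δ1 e=1 clk=1 a=1 b=0 d=0 c=0
t10.Δ2 e=1 clk=1 a=1 b=1 d=0 c=0
t10.Δ3 e=1 clk=1 a=1 b=1 d=1 c=0
t11.Δ0 e=1 clk=1 a=1 b=1 d=1 c=0
t11.Δ1 e=1 clk=0 a=1 b=1 d=1 c=0
t12.Δ0 e=1 clk=0 a=1 b=1 d=1 c=0
t12.Δ1 e=1 clk=1 a=1 b=1 d=1 c=0
t12.Δ2 e=1 clk=1 a=1 b=0 d=1 c=0
t12.Δ3 e=1 clk=1 a=1 b=0 d=0 c=0
t13.Δ0 e=1 clk=1 a=1 b=0 d=0 c=0
t13.Δ1 e=1 clk=0 a=1 b=0 d=0 c=0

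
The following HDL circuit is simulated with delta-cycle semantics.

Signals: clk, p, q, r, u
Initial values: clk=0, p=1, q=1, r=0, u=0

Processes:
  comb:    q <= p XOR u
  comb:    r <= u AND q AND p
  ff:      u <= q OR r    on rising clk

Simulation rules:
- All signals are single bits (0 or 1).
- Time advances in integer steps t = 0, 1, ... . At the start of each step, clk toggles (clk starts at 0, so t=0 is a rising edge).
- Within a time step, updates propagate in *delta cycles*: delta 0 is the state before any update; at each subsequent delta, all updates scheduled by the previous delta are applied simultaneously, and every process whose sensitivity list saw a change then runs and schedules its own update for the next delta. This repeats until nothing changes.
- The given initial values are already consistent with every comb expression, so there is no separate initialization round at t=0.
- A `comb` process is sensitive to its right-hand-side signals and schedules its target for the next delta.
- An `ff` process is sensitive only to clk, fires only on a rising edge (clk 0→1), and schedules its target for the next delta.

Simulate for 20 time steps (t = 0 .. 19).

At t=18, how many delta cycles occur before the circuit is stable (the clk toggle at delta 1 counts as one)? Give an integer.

3

t=0 Δ0: u=0 q=1 p=1 clk=0 r=0
  Δ1: clk:0→1
  Δ2: u:0→1
  Δ3: q:1→0, r:0→1
  Δ4: r:1→0
  (4Δ to stable)
t=1 Δ0: u=1 q=0 p=1 clk=1 r=0
  Δ1: clk:1→0
  (1Δ to stable)
t=2 Δ0: u=1 q=0 p=1 clk=0 r=0
  Δ1: clk:0→1
  Δ2: u:1→0
  Δ3: q:0→1
  (3Δ to stable)
t=3 Δ0: u=0 q=1 p=1 clk=1 r=0
  Δ1: clk:1→0
  (1Δ to stable)
t=4 Δ0: u=0 q=1 p=1 clk=0 r=0
  Δ1: clk:0→1
  Δ2: u:0→1
  Δ3: q:1→0, r:0→1
  Δ4: r:1→0
  (4Δ to stable)
t=5 Δ0: u=1 q=0 p=1 clk=1 r=0
  Δ1: clk:1→0
  (1Δ to stable)
t=6 Δ0: u=1 q=0 p=1 clk=0 r=0
  Δ1: clk:0→1
  Δ2: u:1→0
  Δ3: q:0→1
  (3Δ to stable)
t=7 Δ0: u=0 q=1 p=1 clk=1 r=0
  Δ1: clk:1→0
  (1Δ to stable)
t=8 Δ0: u=0 q=1 p=1 clk=0 r=0
  Δ1: clk:0→1
  Δ2: u:0→1
  Δ3: q:1→0, r:0→1
  Δ4: r:1→0
  (4Δ to stable)
t=9 Δ0: u=1 q=0 p=1 clk=1 r=0
  Δ1: clk:1→0
  (1Δ to stable)
t=10 Δ0: u=1 q=0 p=1 clk=0 r=0
  Δ1: clk:0→1
  Δ2: u:1→0
  Δ3: q:0→1
  (3Δ to stable)
t=11 Δ0: u=0 q=1 p=1 clk=1 r=0
  Δ1: clk:1→0
  (1Δ to stable)
t=12 Δ0: u=0 q=1 p=1 clk=0 r=0
  Δ1: clk:0→1
  Δ2: u:0→1
  Δ3: q:1→0, r:0→1
  Δ4: r:1→0
  (4Δ to stable)
t=13 Δ0: u=1 q=0 p=1 clk=1 r=0
  Δ1: clk:1→0
  (1Δ to stable)
t=14 Δ0: u=1 q=0 p=1 clk=0 r=0
  Δ1: clk:0→1
  Δ2: u:1→0
  Δ3: q:0→1
  (3Δ to stable)
t=15 Δ0: u=0 q=1 p=1 clk=1 r=0
  Δ1: clk:1→0
  (1Δ to stable)
t=16 Δ0: u=0 q=1 p=1 clk=0 r=0
  Δ1: clk:0→1
  Δ2: u:0→1
  Δ3: q:1→0, r:0→1
  Δ4: r:1→0
  (4Δ to stable)
t=17 Δ0: u=1 q=0 p=1 clk=1 r=0
  Δ1: clk:1→0
  (1Δ to stable)
t=18 Δ0: u=1 q=0 p=1 clk=0 r=0
  Δ1: clk:0→1
  Δ2: u:1→0
  Δ3: q:0→1
  (3Δ to stable)
t=19 Δ0: u=0 q=1 p=1 clk=1 r=0
  Δ1: clk:1→0
  (1Δ to stable)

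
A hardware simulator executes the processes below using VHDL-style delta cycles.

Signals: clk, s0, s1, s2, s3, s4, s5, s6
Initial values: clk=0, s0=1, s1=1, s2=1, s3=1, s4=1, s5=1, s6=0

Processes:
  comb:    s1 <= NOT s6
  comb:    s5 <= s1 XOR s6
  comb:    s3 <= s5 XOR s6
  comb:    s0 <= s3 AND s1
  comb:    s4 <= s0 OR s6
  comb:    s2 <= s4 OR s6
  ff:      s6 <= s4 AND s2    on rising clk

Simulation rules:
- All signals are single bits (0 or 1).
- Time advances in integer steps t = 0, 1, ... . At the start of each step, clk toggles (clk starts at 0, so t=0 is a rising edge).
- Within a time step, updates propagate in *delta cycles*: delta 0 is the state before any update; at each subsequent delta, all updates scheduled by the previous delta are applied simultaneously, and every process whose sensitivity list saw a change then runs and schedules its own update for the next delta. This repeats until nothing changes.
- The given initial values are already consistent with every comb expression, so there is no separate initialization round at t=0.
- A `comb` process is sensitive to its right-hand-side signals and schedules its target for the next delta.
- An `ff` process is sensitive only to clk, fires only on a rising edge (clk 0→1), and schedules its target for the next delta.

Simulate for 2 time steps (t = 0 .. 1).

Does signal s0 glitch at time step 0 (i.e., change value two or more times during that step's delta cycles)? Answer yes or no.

no

t0.Δ0 clk=0 s2=1 s5=1 s3=1 s6=0 s4=1 s1=1 s0=1
t0.Δ1 clk=1 s2=1 s5=1 s3=1 s6=0 s4=1 s1=1 s0=1
t0.Δ2 clk=1 s2=1 s5=1 s3=1 s6=1 s4=1 s1=1 s0=1
t0.Δ3 clk=1 s2=1 s5=0 s3=0 s6=1 s4=1 s1=0 s0=1
t0.Δ4 clk=1 s2=1 s5=1 s3=1 s6=1 s4=1 s1=0 s0=0
t0.Δ5 clk=1 s2=1 s5=1 s3=0 s6=1 s4=1 s1=0 s0=0
t1.Δ0 clk=1 s2=1 s5=1 s3=0 s6=1 s4=1 s1=0 s0=0
t1.Δ1 clk=0 s2=1 s5=1 s3=0 s6=1 s4=1 s1=0 s0=0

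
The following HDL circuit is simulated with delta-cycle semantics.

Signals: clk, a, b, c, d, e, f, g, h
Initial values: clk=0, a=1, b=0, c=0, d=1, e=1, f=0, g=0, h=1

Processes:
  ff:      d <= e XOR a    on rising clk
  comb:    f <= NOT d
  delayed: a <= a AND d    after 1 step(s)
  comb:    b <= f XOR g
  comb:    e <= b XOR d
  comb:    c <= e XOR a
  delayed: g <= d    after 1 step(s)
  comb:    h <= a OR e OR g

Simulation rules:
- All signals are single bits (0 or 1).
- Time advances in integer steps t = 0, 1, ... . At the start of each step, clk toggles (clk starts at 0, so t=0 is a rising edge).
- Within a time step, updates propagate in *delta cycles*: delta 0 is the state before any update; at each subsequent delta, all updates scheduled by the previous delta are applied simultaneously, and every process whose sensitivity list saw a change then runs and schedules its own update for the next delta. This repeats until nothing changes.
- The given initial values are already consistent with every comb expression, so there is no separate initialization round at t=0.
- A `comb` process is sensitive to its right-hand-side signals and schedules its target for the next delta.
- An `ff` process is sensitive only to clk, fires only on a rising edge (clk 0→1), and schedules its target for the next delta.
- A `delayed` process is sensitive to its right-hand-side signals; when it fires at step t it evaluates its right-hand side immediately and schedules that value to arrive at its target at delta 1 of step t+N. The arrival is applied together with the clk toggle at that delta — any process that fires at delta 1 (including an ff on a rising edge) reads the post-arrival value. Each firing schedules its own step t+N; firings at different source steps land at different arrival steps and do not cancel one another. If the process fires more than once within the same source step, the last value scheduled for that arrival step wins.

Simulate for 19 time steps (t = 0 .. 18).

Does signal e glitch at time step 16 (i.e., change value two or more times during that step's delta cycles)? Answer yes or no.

yes

t0.Δ0 clk=0 e=1 b=0 a=1 f=0 d=1 h=1 c=0 g=0
t0.Δ1 clk=1 e=1 b=0 a=1 f=0 d=1 h=1 c=0 g=0
t0.Δ2 clk=1 e=1 b=0 a=1 f=0 d=0 h=1 c=0 g=0
t0.Δ3 clk=1 e=0 b=0 a=1 f=1 d=0 h=1 c=0 g=0
t0.Δ4 clk=1 e=0 b=1 a=1 f=1 d=0 h=1 c=1 g=0
t0.Δ5 clk=1 e=1 b=1 a=1 f=1 d=0 h=1 c=1 g=0
t0.Δ6 clk=1 e=1 b=1 a=1 f=1 d=0 h=1 c=0 g=0
t1.Δ0 clk=1 e=1 b=1 a=1 f=1 d=0 h=1 c=0 g=0
t1.Δ1 clk=0 e=1 b=1 a=0 f=1 d=0 h=1 c=0 g=0
t1.Δ2 clk=0 e=1 b=1 a=0 f=1 d=0 h=1 c=1 g=0
t2.Δ0 clk=0 e=1 b=1 a=0 f=1 d=0 h=1 c=1 g=0
t2.Δ1 clk=1 e=1 b=1 a=0 f=1 d=0 h=1 c=1 g=0
t2.Δ2 clk=1 e=1 b=1 a=0 f=1 d=1 h=1 c=1 g=0
t2.Δ3 clk=1 e=0 b=1 a=0 f=0 d=1 h=1 c=1 g=0
t2.Δ4 clk=1 e=0 b=0 a=0 f=0 d=1 h=0 c=0 g=0
t2.Δ5 clk=1 e=1 b=0 a=0 f=0 d=1 h=0 c=0 g=0
t2.Δ6 clk=1 e=1 b=0 a=0 f=0 d=1 h=1 c=1 g=0
t3.Δ0 clk=1 e=1 b=0 a=0 f=0 d=1 h=1 c=1 g=0
t3.Δ1 clk=0 e=1 b=0 a=0 f=0 d=1 h=1 c=1 g=1
t3.Δ2 clk=0 e=1 b=1 a=0 f=0 d=1 h=1 c=1 g=1
t3.Δ3 clk=0 e=0 b=1 a=0 f=0 d=1 h=1 c=1 g=1
t3.Δ4 clk=0 e=0 b=1 a=0 f=0 d=1 h=1 c=0 g=1
t4.Δ0 clk=0 e=0 b=1 a=0 f=0 d=1 h=1 c=0 g=1
t4.Δ1 clk=1 e=0 b=1 a=0 f=0 d=1 h=1 c=0 g=1
t4.Δ2 clk=1 e=0 b=1 a=0 f=0 d=0 h=1 c=0 g=1
t4.Δ3 clk=1 e=1 b=1 a=0 f=1 d=0 h=1 c=0 g=1
t4.Δ4 clk=1 e=1 b=0 a=0 f=1 d=0 h=1 c=1 g=1
t4.Δ5 clk=1 e=0 b=0 a=0 f=1 d=0 h=1 c=1 g=1
t4.Δ6 clk=1 e=0 b=0 a=0 f=1 d=0 h=1 c=0 g=1
t5.Δ0 clk=1 e=0 b=0 a=0 f=1 d=0 h=1 c=0 g=1
t5.Δ1 clk=0 e=0 b=0 a=0 f=1 d=0 h=1 c=0 g=0
t5.Δ2 clk=0 e=0 b=1 a=0 f=1 d=0 h=0 c=0 g=0
t5.Δ3 clk=0 e=1 b=1 a=0 f=1 d=0 h=0 c=0 g=0
t5.Δ4 clk=0 e=1 b=1 a=0 f=1 d=0 h=1 c=1 g=0
t6.Δ0 clk=0 e=1 b=1 a=0 f=1 d=0 h=1 c=1 g=0
t6.Δ1 clk=1 e=1 b=1 a=0 f=1 d=0 h=1 c=1 g=0
t6.Δ2 clk=1 e=1 b=1 a=0 f=1 d=1 h=1 c=1 g=0
t6.Δ3 clk=1 e=0 b=1 a=0 f=0 d=1 h=1 c=1 g=0
t6.Δ4 clk=1 e=0 b=0 a=0 f=0 d=1 h=0 c=0 g=0
t6.Δ5 clk=1 e=1 b=0 a=0 f=0 d=1 h=0 c=0 g=0
t6.Δ6 clk=1 e=1 b=0 a=0 f=0 d=1 h=1 c=1 g=0
t7.Δ0 clk=1 e=1 b=0 a=0 f=0 d=1 h=1 c=1 g=0
t7.Δ1 clk=0 e=1 b=0 a=0 f=0 d=1 h=1 c=1 g=1
t7.Δ2 clk=0 e=1 b=1 a=0 f=0 d=1 h=1 c=1 g=1
t7.Δ3 clk=0 e=0 b=1 a=0 f=0 d=1 h=1 c=1 g=1
t7.Δ4 clk=0 e=0 b=1 a=0 f=0 d=1 h=1 c=0 g=1
t8.Δ0 clk=0 e=0 b=1 a=0 f=0 d=1 h=1 c=0 g=1
t8.Δ1 clk=1 e=0 b=1 a=0 f=0 d=1 h=1 c=0 g=1
t8.Δ2 clk=1 e=0 b=1 a=0 f=0 d=0 h=1 c=0 g=1
t8.Δ3 clk=1 e=1 b=1 a=0 f=1 d=0 h=1 c=0 g=1
t8.Δ4 clk=1 e=1 b=0 a=0 f=1 d=0 h=1 c=1 g=1
t8.Δ5 clk=1 e=0 b=0 a=0 f=1 d=0 h=1 c=1 g=1
t8.Δ6 clk=1 e=0 b=0 a=0 f=1 d=0 h=1 c=0 g=1
t9.Δ0 clk=1 e=0 b=0 a=0 f=1 d=0 h=1 c=0 g=1
t9.Δ1 clk=0 e=0 b=0 a=0 f=1 d=0 h=1 c=0 g=0
t9.Δ2 clk=0 e=0 b=1 a=0 f=1 d=0 h=0 c=0 g=0
t9.Δ3 clk=0 e=1 b=1 a=0 f=1 d=0 h=0 c=0 g=0
t9.Δ4 clk=0 e=1 b=1 a=0 f=1 d=0 h=1 c=1 g=0
t10.Δ0 clk=0 e=1 b=1 a=0 f=1 d=0 h=1 c=1 g=0
t10.Δ1 clk=1 e=1 b=1 a=0 f=1 d=0 h=1 c=1 g=0
t10.Δ2 clk=1 e=1 b=1 a=0 f=1 d=1 h=1 c=1 g=0
t10.Δ3 clk=1 e=0 b=1 a=0 f=0 d=1 h=1 c=1 g=0
t10.Δ4 clk=1 e=0 b=0 a=0 f=0 d=1 h=0 c=0 g=0
t10.Δ5 clk=1 e=1 b=0 a=0 f=0 d=1 h=0 c=0 g=0
t10.Δ6 clk=1 e=1 b=0 a=0 f=0 d=1 h=1 c=1 g=0
t11.Δ0 clk=1 e=1 b=0 a=0 f=0 d=1 h=1 c=1 g=0
t11.Δ1 clk=0 e=1 b=0 a=0 f=0 d=1 h=1 c=1 g=1
t11.Δ2 clk=0 e=1 b=1 a=0 f=0 d=1 h=1 c=1 g=1
t11.Δ3 clk=0 e=0 b=1 a=0 f=0 d=1 h=1 c=1 g=1
t11.Δ4 clk=0 e=0 b=1 a=0 f=0 d=1 h=1 c=0 g=1
t12.Δ0 clk=0 e=0 b=1 a=0 f=0 d=1 h=1 c=0 g=1
t12.Δ1 clk=1 e=0 b=1 a=0 f=0 d=1 h=1 c=0 g=1
t12.Δ2 clk=1 e=0 b=1 a=0 f=0 d=0 h=1 c=0 g=1
t12.Δ3 clk=1 e=1 b=1 a=0 f=1 d=0 h=1 c=0 g=1
t12.Δ4 clk=1 e=1 b=0 a=0 f=1 d=0 h=1 c=1 g=1
t12.Δ5 clk=1 e=0 b=0 a=0 f=1 d=0 h=1 c=1 g=1
t12.Δ6 clk=1 e=0 b=0 a=0 f=1 d=0 h=1 c=0 g=1
t13.Δ0 clk=1 e=0 b=0 a=0 f=1 d=0 h=1 c=0 g=1
t13.Δ1 clk=0 e=0 b=0 a=0 f=1 d=0 h=1 c=0 g=0
t13.Δ2 clk=0 e=0 b=1 a=0 f=1 d=0 h=0 c=0 g=0
t13.Δ3 clk=0 e=1 b=1 a=0 f=1 d=0 h=0 c=0 g=0
t13.Δ4 clk=0 e=1 b=1 a=0 f=1 d=0 h=1 c=1 g=0
t14.Δ0 clk=0 e=1 b=1 a=0 f=1 d=0 h=1 c=1 g=0
t14.Δ1 clk=1 e=1 b=1 a=0 f=1 d=0 h=1 c=1 g=0
t14.Δ2 clk=1 e=1 b=1 a=0 f=1 d=1 h=1 c=1 g=0
t14.Δ3 clk=1 e=0 b=1 a=0 f=0 d=1 h=1 c=1 g=0
t14.Δ4 clk=1 e=0 b=0 a=0 f=0 d=1 h=0 c=0 g=0
t14.Δ5 clk=1 e=1 b=0 a=0 f=0 d=1 h=0 c=0 g=0
t14.Δ6 clk=1 e=1 b=0 a=0 f=0 d=1 h=1 c=1 g=0
t15.Δ0 clk=1 e=1 b=0 a=0 f=0 d=1 h=1 c=1 g=0
t15.Δ1 clk=0 e=1 b=0 a=0 f=0 d=1 h=1 c=1 g=1
t15.Δ2 clk=0 e=1 b=1 a=0 f=0 d=1 h=1 c=1 g=1
t15.Δ3 clk=0 e=0 b=1 a=0 f=0 d=1 h=1 c=1 g=1
t15.Δ4 clk=0 e=0 b=1 a=0 f=0 d=1 h=1 c=0 g=1
t16.Δ0 clk=0 e=0 b=1 a=0 f=0 d=1 h=1 c=0 g=1
t16.Δ1 clk=1 e=0 b=1 a=0 f=0 d=1 h=1 c=0 g=1
t16.Δ2 clk=1 e=0 b=1 a=0 f=0 d=0 h=1 c=0 g=1
t16.Δ3 clk=1 e=1 b=1 a=0 f=1 d=0 h=1 c=0 g=1
t16.Δ4 clk=1 e=1 b=0 a=0 f=1 d=0 h=1 c=1 g=1
t16.Δ5 clk=1 e=0 b=0 a=0 f=1 d=0 h=1 c=1 g=1
t16.Δ6 clk=1 e=0 b=0 a=0 f=1 d=0 h=1 c=0 g=1
t17.Δ0 clk=1 e=0 b=0 a=0 f=1 d=0 h=1 c=0 g=1
t17.Δ1 clk=0 e=0 b=0 a=0 f=1 d=0 h=1 c=0 g=0
t17.Δ2 clk=0 e=0 b=1 a=0 f=1 d=0 h=0 c=0 g=0
t17.Δ3 clk=0 e=1 b=1 a=0 f=1 d=0 h=0 c=0 g=0
t17.Δ4 clk=0 e=1 b=1 a=0 f=1 d=0 h=1 c=1 g=0
t18.Δ0 clk=0 e=1 b=1 a=0 f=1 d=0 h=1 c=1 g=0
t18.Δ1 clk=1 e=1 b=1 a=0 f=1 d=0 h=1 c=1 g=0
t18.Δ2 clk=1 e=1 b=1 a=0 f=1 d=1 h=1 c=1 g=0
t18.Δ3 clk=1 e=0 b=1 a=0 f=0 d=1 h=1 c=1 g=0
t18.Δ4 clk=1 e=0 b=0 a=0 f=0 d=1 h=0 c=0 g=0
t18.Δ5 clk=1 e=1 b=0 a=0 f=0 d=1 h=0 c=0 g=0
t18.Δ6 clk=1 e=1 b=0 a=0 f=0 d=1 h=1 c=1 g=0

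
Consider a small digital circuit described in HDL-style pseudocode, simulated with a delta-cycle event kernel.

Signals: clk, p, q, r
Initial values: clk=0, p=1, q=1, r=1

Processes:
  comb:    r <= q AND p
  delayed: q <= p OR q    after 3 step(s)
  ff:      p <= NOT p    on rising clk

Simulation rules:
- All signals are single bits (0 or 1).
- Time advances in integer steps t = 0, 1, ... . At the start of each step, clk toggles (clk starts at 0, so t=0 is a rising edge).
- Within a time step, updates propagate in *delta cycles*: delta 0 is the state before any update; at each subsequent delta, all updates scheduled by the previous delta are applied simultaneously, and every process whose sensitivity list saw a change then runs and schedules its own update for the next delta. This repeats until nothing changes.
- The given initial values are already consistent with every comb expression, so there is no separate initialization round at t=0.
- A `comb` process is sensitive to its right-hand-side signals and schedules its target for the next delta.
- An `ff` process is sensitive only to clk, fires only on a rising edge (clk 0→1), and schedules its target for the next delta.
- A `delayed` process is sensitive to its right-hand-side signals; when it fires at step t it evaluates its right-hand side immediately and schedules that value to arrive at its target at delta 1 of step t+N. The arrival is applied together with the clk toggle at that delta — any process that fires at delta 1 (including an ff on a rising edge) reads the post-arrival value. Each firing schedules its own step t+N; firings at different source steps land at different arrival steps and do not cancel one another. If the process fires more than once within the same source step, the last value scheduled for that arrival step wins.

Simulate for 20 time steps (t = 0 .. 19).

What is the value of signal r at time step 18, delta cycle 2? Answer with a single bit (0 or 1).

[bits: p,r,clk,q]
t=0: Δ0=1101 Δ1=1111 Δ2=0111 Δ3=0011 | 3Δ
t=1: Δ0=0011 Δ1=0001 | 1Δ
t=2: Δ0=0001 Δ1=0011 Δ2=1011 Δ3=1111 | 3Δ
t=3: Δ0=1111 Δ1=1101 | 1Δ
t=4: Δ0=1101 Δ1=1111 Δ2=0111 Δ3=0011 | 3Δ
t=5: Δ0=0011 Δ1=0001 | 1Δ
t=6: Δ0=0001 Δ1=0011 Δ2=1011 Δ3=1111 | 3Δ
t=7: Δ0=1111 Δ1=1101 | 1Δ
t=8: Δ0=1101 Δ1=1111 Δ2=0111 Δ3=0011 | 3Δ
t=9: Δ0=0011 Δ1=0001 | 1Δ
t=10: Δ0=0001 Δ1=0011 Δ2=1011 Δ3=1111 | 3Δ
t=11: Δ0=1111 Δ1=1101 | 1Δ
t=12: Δ0=1101 Δ1=1111 Δ2=0111 Δ3=0011 | 3Δ
t=13: Δ0=0011 Δ1=0001 | 1Δ
t=14: Δ0=0001 Δ1=0011 Δ2=1011 Δ3=1111 | 3Δ
t=15: Δ0=1111 Δ1=1101 | 1Δ
t=16: Δ0=1101 Δ1=1111 Δ2=0111 Δ3=0011 | 3Δ
t=17: Δ0=0011 Δ1=0001 | 1Δ
t=18: Δ0=0001 Δ1=0011 Δ2=1011 Δ3=1111 | 3Δ
t=19: Δ0=1111 Δ1=1101 | 1Δ

0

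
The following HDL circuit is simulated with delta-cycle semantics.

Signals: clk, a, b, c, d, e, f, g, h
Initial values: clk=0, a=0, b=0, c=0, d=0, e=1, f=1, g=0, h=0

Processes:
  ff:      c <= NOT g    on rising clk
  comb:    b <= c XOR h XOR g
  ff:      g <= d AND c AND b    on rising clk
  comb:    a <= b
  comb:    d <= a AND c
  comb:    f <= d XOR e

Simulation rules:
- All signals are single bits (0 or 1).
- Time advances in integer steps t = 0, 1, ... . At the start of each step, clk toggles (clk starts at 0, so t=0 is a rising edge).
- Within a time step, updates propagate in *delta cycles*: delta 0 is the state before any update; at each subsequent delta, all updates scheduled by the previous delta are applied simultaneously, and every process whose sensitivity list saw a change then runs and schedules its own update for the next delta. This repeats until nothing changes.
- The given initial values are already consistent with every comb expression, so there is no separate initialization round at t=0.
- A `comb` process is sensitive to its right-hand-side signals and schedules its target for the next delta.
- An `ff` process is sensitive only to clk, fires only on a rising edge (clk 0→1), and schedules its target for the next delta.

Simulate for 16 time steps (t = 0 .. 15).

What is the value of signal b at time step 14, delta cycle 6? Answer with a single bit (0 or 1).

t=0 Δ0: f=1 e=1 clk=0 a=0 c=0 d=0 h=0 b=0 g=0
  Δ1: clk:0→1
  Δ2: c:0→1
  Δ3: b:0→1
  Δ4: a:0→1
  Δ5: d:0→1
  Δ6: f:1→0
  (6Δ to stable)
t=1 Δ0: f=0 e=1 clk=1 a=1 c=1 d=1 h=0 b=1 g=0
  Δ1: clk:1→0
  (1Δ to stable)
t=2 Δ0: f=0 e=1 clk=0 a=1 c=1 d=1 h=0 b=1 g=0
  Δ1: clk:0→1
  Δ2: g:0→1
  Δ3: b:1→0
  Δ4: a:1→0
  Δ5: d:1→0
  Δ6: f:0→1
  (6Δ to stable)
t=3 Δ0: f=1 e=1 clk=1 a=0 c=1 d=0 h=0 b=0 g=1
  Δ1: clk:1→0
  (1Δ to stable)
t=4 Δ0: f=1 e=1 clk=0 a=0 c=1 d=0 h=0 b=0 g=1
  Δ1: clk:0→1
  Δ2: c:1→0, g:1→0
  (2Δ to stable)
t=5 Δ0: f=1 e=1 clk=1 a=0 c=0 d=0 h=0 b=0 g=0
  Δ1: clk:1→0
  (1Δ to stable)
t=6 Δ0: f=1 e=1 clk=0 a=0 c=0 d=0 h=0 b=0 g=0
  Δ1: clk:0→1
  Δ2: c:0→1
  Δ3: b:0→1
  Δ4: a:0→1
  Δ5: d:0→1
  Δ6: f:1→0
  (6Δ to stable)
t=7 Δ0: f=0 e=1 clk=1 a=1 c=1 d=1 h=0 b=1 g=0
  Δ1: clk:1→0
  (1Δ to stable)
t=8 Δ0: f=0 e=1 clk=0 a=1 c=1 d=1 h=0 b=1 g=0
  Δ1: clk:0→1
  Δ2: g:0→1
  Δ3: b:1→0
  Δ4: a:1→0
  Δ5: d:1→0
  Δ6: f:0→1
  (6Δ to stable)
t=9 Δ0: f=1 e=1 clk=1 a=0 c=1 d=0 h=0 b=0 g=1
  Δ1: clk:1→0
  (1Δ to stable)
t=10 Δ0: f=1 e=1 clk=0 a=0 c=1 d=0 h=0 b=0 g=1
  Δ1: clk:0→1
  Δ2: c:1→0, g:1→0
  (2Δ to stable)
t=11 Δ0: f=1 e=1 clk=1 a=0 c=0 d=0 h=0 b=0 g=0
  Δ1: clk:1→0
  (1Δ to stable)
t=12 Δ0: f=1 e=1 clk=0 a=0 c=0 d=0 h=0 b=0 g=0
  Δ1: clk:0→1
  Δ2: c:0→1
  Δ3: b:0→1
  Δ4: a:0→1
  Δ5: d:0→1
  Δ6: f:1→0
  (6Δ to stable)
t=13 Δ0: f=0 e=1 clk=1 a=1 c=1 d=1 h=0 b=1 g=0
  Δ1: clk:1→0
  (1Δ to stable)
t=14 Δ0: f=0 e=1 clk=0 a=1 c=1 d=1 h=0 b=1 g=0
  Δ1: clk:0→1
  Δ2: g:0→1
  Δ3: b:1→0
  Δ4: a:1→0
  Δ5: d:1→0
  Δ6: f:0→1
  (6Δ to stable)
t=15 Δ0: f=1 e=1 clk=1 a=0 c=1 d=0 h=0 b=0 g=1
  Δ1: clk:1→0
  (1Δ to stable)

0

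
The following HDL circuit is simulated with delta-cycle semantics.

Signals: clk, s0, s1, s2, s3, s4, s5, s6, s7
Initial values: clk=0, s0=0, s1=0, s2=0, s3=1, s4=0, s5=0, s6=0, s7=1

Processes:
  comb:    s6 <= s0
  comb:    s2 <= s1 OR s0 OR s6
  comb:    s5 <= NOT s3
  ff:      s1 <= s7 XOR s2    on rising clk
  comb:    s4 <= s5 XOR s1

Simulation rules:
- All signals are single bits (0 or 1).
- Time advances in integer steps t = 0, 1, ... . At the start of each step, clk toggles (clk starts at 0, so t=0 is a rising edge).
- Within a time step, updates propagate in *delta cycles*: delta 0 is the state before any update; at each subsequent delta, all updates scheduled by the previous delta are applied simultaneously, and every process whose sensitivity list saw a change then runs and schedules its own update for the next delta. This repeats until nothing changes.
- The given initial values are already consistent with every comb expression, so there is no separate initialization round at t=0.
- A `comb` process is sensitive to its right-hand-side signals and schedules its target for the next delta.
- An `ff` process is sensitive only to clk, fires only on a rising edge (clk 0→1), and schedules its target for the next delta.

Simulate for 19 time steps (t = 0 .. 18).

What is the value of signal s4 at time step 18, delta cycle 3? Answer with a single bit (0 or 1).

0

t=0 Δ0: s0=0 s3=1 s5=0 s1=0 s2=0 s6=0 s4=0 s7=1 clk=0
  Δ1: clk:0→1
  Δ2: s1:0→1
  Δ3: s2:0→1, s4:0→1
  (3Δ to stable)
t=1 Δ0: s0=0 s3=1 s5=0 s1=1 s2=1 s6=0 s4=1 s7=1 clk=1
  Δ1: clk:1→0
  (1Δ to stable)
t=2 Δ0: s0=0 s3=1 s5=0 s1=1 s2=1 s6=0 s4=1 s7=1 clk=0
  Δ1: clk:0→1
  Δ2: s1:1→0
  Δ3: s2:1→0, s4:1→0
  (3Δ to stable)
t=3 Δ0: s0=0 s3=1 s5=0 s1=0 s2=0 s6=0 s4=0 s7=1 clk=1
  Δ1: clk:1→0
  (1Δ to stable)
t=4 Δ0: s0=0 s3=1 s5=0 s1=0 s2=0 s6=0 s4=0 s7=1 clk=0
  Δ1: clk:0→1
  Δ2: s1:0→1
  Δ3: s2:0→1, s4:0→1
  (3Δ to stable)
t=5 Δ0: s0=0 s3=1 s5=0 s1=1 s2=1 s6=0 s4=1 s7=1 clk=1
  Δ1: clk:1→0
  (1Δ to stable)
t=6 Δ0: s0=0 s3=1 s5=0 s1=1 s2=1 s6=0 s4=1 s7=1 clk=0
  Δ1: clk:0→1
  Δ2: s1:1→0
  Δ3: s2:1→0, s4:1→0
  (3Δ to stable)
t=7 Δ0: s0=0 s3=1 s5=0 s1=0 s2=0 s6=0 s4=0 s7=1 clk=1
  Δ1: clk:1→0
  (1Δ to stable)
t=8 Δ0: s0=0 s3=1 s5=0 s1=0 s2=0 s6=0 s4=0 s7=1 clk=0
  Δ1: clk:0→1
  Δ2: s1:0→1
  Δ3: s2:0→1, s4:0→1
  (3Δ to stable)
t=9 Δ0: s0=0 s3=1 s5=0 s1=1 s2=1 s6=0 s4=1 s7=1 clk=1
  Δ1: clk:1→0
  (1Δ to stable)
t=10 Δ0: s0=0 s3=1 s5=0 s1=1 s2=1 s6=0 s4=1 s7=1 clk=0
  Δ1: clk:0→1
  Δ2: s1:1→0
  Δ3: s2:1→0, s4:1→0
  (3Δ to stable)
t=11 Δ0: s0=0 s3=1 s5=0 s1=0 s2=0 s6=0 s4=0 s7=1 clk=1
  Δ1: clk:1→0
  (1Δ to stable)
t=12 Δ0: s0=0 s3=1 s5=0 s1=0 s2=0 s6=0 s4=0 s7=1 clk=0
  Δ1: clk:0→1
  Δ2: s1:0→1
  Δ3: s2:0→1, s4:0→1
  (3Δ to stable)
t=13 Δ0: s0=0 s3=1 s5=0 s1=1 s2=1 s6=0 s4=1 s7=1 clk=1
  Δ1: clk:1→0
  (1Δ to stable)
t=14 Δ0: s0=0 s3=1 s5=0 s1=1 s2=1 s6=0 s4=1 s7=1 clk=0
  Δ1: clk:0→1
  Δ2: s1:1→0
  Δ3: s2:1→0, s4:1→0
  (3Δ to stable)
t=15 Δ0: s0=0 s3=1 s5=0 s1=0 s2=0 s6=0 s4=0 s7=1 clk=1
  Δ1: clk:1→0
  (1Δ to stable)
t=16 Δ0: s0=0 s3=1 s5=0 s1=0 s2=0 s6=0 s4=0 s7=1 clk=0
  Δ1: clk:0→1
  Δ2: s1:0→1
  Δ3: s2:0→1, s4:0→1
  (3Δ to stable)
t=17 Δ0: s0=0 s3=1 s5=0 s1=1 s2=1 s6=0 s4=1 s7=1 clk=1
  Δ1: clk:1→0
  (1Δ to stable)
t=18 Δ0: s0=0 s3=1 s5=0 s1=1 s2=1 s6=0 s4=1 s7=1 clk=0
  Δ1: clk:0→1
  Δ2: s1:1→0
  Δ3: s2:1→0, s4:1→0
  (3Δ to stable)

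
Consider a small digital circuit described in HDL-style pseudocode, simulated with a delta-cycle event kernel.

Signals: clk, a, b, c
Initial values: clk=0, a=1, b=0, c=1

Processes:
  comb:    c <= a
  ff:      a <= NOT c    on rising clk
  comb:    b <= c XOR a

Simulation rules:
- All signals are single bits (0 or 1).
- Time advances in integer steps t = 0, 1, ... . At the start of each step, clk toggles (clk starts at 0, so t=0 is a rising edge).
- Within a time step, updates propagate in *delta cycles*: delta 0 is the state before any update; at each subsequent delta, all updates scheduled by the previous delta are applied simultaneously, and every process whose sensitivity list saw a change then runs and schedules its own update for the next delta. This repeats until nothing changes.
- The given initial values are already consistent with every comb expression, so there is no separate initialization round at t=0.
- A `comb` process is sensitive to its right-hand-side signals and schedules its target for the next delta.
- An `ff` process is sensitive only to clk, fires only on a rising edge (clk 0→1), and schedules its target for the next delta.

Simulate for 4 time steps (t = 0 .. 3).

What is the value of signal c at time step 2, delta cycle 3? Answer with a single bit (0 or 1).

[bits: clk,c,a,b]
t=0: Δ0=0110 Δ1=1110 Δ2=1100 Δ3=1001 Δ4=1000 | 4Δ
t=1: Δ0=1000 Δ1=0000 | 1Δ
t=2: Δ0=0000 Δ1=1000 Δ2=1010 Δ3=1111 Δ4=1110 | 4Δ
t=3: Δ0=1110 Δ1=0110 | 1Δ

1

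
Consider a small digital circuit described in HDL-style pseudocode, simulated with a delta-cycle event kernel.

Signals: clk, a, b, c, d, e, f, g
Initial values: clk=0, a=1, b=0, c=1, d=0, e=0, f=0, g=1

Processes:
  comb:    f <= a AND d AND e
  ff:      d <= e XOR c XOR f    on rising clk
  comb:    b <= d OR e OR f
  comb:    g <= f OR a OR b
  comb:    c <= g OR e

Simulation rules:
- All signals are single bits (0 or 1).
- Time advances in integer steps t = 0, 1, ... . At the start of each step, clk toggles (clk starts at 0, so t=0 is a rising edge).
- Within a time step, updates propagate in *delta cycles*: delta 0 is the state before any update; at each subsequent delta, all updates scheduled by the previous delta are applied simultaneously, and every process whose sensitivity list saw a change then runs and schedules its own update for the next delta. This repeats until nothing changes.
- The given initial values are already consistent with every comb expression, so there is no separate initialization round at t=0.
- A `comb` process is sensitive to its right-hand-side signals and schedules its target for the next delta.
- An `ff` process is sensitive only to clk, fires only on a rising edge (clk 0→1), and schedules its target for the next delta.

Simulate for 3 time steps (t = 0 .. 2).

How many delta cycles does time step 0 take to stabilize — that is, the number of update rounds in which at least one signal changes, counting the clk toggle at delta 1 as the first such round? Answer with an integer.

t=0 Δ0: f=0 clk=0 a=1 b=0 d=0 e=0 c=1 g=1
  Δ1: clk:0→1
  Δ2: d:0→1
  Δ3: b:0→1
  (3Δ to stable)
t=1 Δ0: f=0 clk=1 a=1 b=1 d=1 e=0 c=1 g=1
  Δ1: clk:1→0
  (1Δ to stable)
t=2 Δ0: f=0 clk=0 a=1 b=1 d=1 e=0 c=1 g=1
  Δ1: clk:0→1
  (1Δ to stable)

3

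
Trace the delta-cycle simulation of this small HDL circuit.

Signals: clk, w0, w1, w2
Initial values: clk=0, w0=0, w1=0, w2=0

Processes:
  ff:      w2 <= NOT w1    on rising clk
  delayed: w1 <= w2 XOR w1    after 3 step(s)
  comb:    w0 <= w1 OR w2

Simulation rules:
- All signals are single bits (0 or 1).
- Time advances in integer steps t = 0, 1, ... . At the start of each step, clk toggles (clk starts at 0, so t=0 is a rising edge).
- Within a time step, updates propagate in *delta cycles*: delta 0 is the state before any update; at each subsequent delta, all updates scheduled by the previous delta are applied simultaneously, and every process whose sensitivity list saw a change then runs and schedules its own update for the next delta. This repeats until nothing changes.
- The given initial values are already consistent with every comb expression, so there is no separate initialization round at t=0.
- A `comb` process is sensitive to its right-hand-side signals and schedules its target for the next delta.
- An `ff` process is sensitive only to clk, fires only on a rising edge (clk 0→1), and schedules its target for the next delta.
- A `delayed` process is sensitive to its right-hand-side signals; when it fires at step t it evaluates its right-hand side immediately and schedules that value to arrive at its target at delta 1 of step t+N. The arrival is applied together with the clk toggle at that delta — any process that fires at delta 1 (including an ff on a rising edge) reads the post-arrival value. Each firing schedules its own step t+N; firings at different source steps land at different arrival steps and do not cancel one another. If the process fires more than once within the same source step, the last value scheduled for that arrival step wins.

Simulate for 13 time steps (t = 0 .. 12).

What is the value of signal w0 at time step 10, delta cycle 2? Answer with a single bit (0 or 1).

t0.Δ0 w1=0 w0=0 clk=0 w2=0
t0.Δ1 w1=0 w0=0 clk=1 w2=0
t0.Δ2 w1=0 w0=0 clk=1 w2=1
t0.Δ3 w1=0 w0=1 clk=1 w2=1
t1.Δ0 w1=0 w0=1 clk=1 w2=1
t1.Δ1 w1=0 w0=1 clk=0 w2=1
t2.Δ0 w1=0 w0=1 clk=0 w2=1
t2.Δ1 w1=0 w0=1 clk=1 w2=1
t3.Δ0 w1=0 w0=1 clk=1 w2=1
t3.Δ1 w1=1 w0=1 clk=0 w2=1
t4.Δ0 w1=1 w0=1 clk=0 w2=1
t4.Δ1 w1=1 w0=1 clk=1 w2=1
t4.Δ2 w1=1 w0=1 clk=1 w2=0
t5.Δ0 w1=1 w0=1 clk=1 w2=0
t5.Δ1 w1=1 w0=1 clk=0 w2=0
t6.Δ0 w1=1 w0=1 clk=0 w2=0
t6.Δ1 w1=0 w0=1 clk=1 w2=0
t6.Δ2 w1=0 w0=0 clk=1 w2=1
t6.Δ3 w1=0 w0=1 clk=1 w2=1
t7.Δ0 w1=0 w0=1 clk=1 w2=1
t7.Δ1 w1=1 w0=1 clk=0 w2=1
t8.Δ0 w1=1 w0=1 clk=0 w2=1
t8.Δ1 w1=1 w0=1 clk=1 w2=1
t8.Δ2 w1=1 w0=1 clk=1 w2=0
t9.Δ0 w1=1 w0=1 clk=1 w2=0
t9.Δ1 w1=1 w0=1 clk=0 w2=0
t10.Δ0 w1=1 w0=1 clk=0 w2=0
t10.Δ1 w1=0 w0=1 clk=1 w2=0
t10.Δ2 w1=0 w0=0 clk=1 w2=1
t10.Δ3 w1=0 w0=1 clk=1 w2=1
t11.Δ0 w1=0 w0=1 clk=1 w2=1
t11.Δ1 w1=1 w0=1 clk=0 w2=1
t12.Δ0 w1=1 w0=1 clk=0 w2=1
t12.Δ1 w1=1 w0=1 clk=1 w2=1
t12.Δ2 w1=1 w0=1 clk=1 w2=0

0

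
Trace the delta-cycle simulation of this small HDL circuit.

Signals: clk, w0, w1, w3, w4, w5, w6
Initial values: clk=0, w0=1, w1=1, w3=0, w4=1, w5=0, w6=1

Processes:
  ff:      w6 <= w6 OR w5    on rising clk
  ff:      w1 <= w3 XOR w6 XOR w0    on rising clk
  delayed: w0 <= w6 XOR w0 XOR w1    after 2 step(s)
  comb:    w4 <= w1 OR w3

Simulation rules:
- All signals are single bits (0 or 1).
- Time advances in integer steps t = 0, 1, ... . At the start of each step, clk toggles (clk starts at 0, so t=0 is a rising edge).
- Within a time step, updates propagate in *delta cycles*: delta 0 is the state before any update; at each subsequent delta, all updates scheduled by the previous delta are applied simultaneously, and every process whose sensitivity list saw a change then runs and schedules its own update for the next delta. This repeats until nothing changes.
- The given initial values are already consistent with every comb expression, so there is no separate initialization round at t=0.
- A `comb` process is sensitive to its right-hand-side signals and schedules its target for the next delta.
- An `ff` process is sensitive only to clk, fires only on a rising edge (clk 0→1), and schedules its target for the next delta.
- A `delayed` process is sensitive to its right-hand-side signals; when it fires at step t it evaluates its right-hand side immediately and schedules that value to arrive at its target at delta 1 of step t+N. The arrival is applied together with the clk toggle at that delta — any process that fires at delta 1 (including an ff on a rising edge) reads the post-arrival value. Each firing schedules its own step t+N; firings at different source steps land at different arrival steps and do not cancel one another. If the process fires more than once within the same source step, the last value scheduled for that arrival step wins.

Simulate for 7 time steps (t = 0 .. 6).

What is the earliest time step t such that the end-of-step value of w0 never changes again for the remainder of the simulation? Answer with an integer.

2

t=0 Δ0: w4=1 w3=0 clk=0 w5=0 w1=1 w0=1 w6=1
  Δ1: clk:0→1
  Δ2: w1:1→0
  Δ3: w4:1→0
  (3Δ to stable)
t=1 Δ0: w4=0 w3=0 clk=1 w5=0 w1=0 w0=1 w6=1
  Δ1: clk:1→0
  (1Δ to stable)
t=2 Δ0: w4=0 w3=0 clk=0 w5=0 w1=0 w0=1 w6=1
  Δ1: clk:0→1, w0:1→0
  Δ2: w1:0→1
  Δ3: w4:0→1
  (3Δ to stable)
t=3 Δ0: w4=1 w3=0 clk=1 w5=0 w1=1 w0=0 w6=1
  Δ1: clk:1→0
  (1Δ to stable)
t=4 Δ0: w4=1 w3=0 clk=0 w5=0 w1=1 w0=0 w6=1
  Δ1: clk:0→1
  (1Δ to stable)
t=5 Δ0: w4=1 w3=0 clk=1 w5=0 w1=1 w0=0 w6=1
  Δ1: clk:1→0
  (1Δ to stable)
t=6 Δ0: w4=1 w3=0 clk=0 w5=0 w1=1 w0=0 w6=1
  Δ1: clk:0→1
  (1Δ to stable)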